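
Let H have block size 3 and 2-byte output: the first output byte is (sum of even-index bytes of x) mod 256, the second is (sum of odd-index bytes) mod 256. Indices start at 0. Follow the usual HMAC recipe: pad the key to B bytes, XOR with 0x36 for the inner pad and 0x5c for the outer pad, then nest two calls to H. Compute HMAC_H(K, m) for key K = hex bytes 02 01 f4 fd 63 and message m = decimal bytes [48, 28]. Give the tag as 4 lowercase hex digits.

Key hex bytes 02 01 f4 fd 63 is 5 bytes > B = 3, so hash it first: H(key) = 59 fe, then zero-pad to 3 bytes: K' = 59 fe 00.
K' ⊕ ipad = 6f c8 36.  K' ⊕ opad = 05 a2 5c.
Inner input = (K'⊕ipad) ∥ m = 6f c8 36 ∥ 30 1c.
Inner hash: even-index sum = 193 mod 256 = 193; odd-index sum = 248 mod 256 = 248 → c1 f8.
Outer input = (K'⊕opad) ∥ inner = 05 a2 5c ∥ c1 f8.
Outer hash (tag): even-index sum = 345 mod 256 = 89; odd-index sum = 355 mod 256 = 99 → 59 63.

5963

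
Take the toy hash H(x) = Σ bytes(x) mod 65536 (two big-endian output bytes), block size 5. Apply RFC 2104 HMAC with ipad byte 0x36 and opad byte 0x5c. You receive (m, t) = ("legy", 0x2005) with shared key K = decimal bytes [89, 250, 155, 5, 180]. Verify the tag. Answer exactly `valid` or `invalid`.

Key decimal bytes [89, 250, 155, 5, 180] = 59 fa 9b 05 b4 is exactly B = 5 bytes: K' = 59 fa 9b 05 b4.
K' ⊕ ipad = 6f cc ad 33 82; K' ⊕ opad = 05 a6 c7 59 e8.
Inner hash: sum = 111+204+173+51+130+108+101+103+121 = 1102 → 04 4e.
Outer hash (recomputed tag): sum = 5+166+199+89+232+4+78 = 773 → 03 05.
Recomputed tag = 0305; claimed = 2005 → mismatch.

invalid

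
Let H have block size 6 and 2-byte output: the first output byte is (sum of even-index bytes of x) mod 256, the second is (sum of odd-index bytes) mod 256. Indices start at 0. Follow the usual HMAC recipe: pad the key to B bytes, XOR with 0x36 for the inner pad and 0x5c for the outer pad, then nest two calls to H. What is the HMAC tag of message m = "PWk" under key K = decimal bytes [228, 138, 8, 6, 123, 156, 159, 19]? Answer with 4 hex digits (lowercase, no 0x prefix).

69e7

Key decimal bytes [228, 138, 8, 6, 123, 156, 159, 19] = e4 8a 08 06 7b 9c 9f 13 is 8 bytes > B = 6, so hash it first: H(key) = 06 3f, then zero-pad to 6 bytes: K' = 06 3f 00 00 00 00.
K' ⊕ ipad = 30 09 36 36 36 36.  K' ⊕ opad = 5a 63 5c 5c 5c 5c.
Inner input = (K'⊕ipad) ∥ m = 30 09 36 36 36 36 ∥ 50 57 6b.
Inner hash: even-index sum = 343 mod 256 = 87; odd-index sum = 204 mod 256 = 204 → 57 cc.
Outer input = (K'⊕opad) ∥ inner = 5a 63 5c 5c 5c 5c ∥ 57 cc.
Outer hash (tag): even-index sum = 361 mod 256 = 105; odd-index sum = 487 mod 256 = 231 → 69 e7.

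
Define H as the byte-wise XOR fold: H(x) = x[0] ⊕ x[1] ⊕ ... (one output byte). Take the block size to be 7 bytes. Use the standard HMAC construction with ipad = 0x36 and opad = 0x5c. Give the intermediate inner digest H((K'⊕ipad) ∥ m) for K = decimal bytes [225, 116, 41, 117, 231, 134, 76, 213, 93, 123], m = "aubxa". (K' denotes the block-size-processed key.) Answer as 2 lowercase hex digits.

Key decimal bytes [225, 116, 41, 117, 231, 134, 76, 213, 93, 123] = e1 74 29 75 e7 86 4c d5 5d 7b is 10 bytes > B = 7, so hash it first: H(key) = 17, then zero-pad to 7 bytes: K' = 17 00 00 00 00 00 00.
K' ⊕ ipad = 21 36 36 36 36 36 36.
Inner input = 21 36 36 36 36 36 36 ∥ 61 75 62 78 61.
Inner hash: XOR 21⊕36⊕36⊕36⊕36⊕36⊕36⊕61⊕75⊕62⊕78⊕61 = 4e.

4e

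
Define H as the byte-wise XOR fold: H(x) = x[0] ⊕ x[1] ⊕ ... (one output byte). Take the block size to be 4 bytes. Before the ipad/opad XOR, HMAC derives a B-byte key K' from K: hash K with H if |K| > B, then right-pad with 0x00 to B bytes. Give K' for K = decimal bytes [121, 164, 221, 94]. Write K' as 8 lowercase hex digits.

79a4dd5e

Key decimal bytes [121, 164, 221, 94] = 79 a4 dd 5e is exactly B = 4 bytes: K' = 79 a4 dd 5e.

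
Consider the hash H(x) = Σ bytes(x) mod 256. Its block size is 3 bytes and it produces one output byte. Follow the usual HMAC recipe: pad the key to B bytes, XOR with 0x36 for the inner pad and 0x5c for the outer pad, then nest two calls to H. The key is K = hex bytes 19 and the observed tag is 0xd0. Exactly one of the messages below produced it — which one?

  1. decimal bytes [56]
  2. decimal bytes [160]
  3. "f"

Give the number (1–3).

1

Key hex bytes 19 is 1 byte ≤ B = 3; zero-pad to 3 bytes: K' = 19 00 00.
K' ⊕ ipad = 2f 36 36; K' ⊕ opad = 45 5c 5c.
m1: inner = H(2f 36 36 38) = d3; tag = H(45 5c 5c d3) = d0 ← matches
m2: inner = H(2f 36 36 a0) = 3b; tag = H(45 5c 5c 3b) = 38
m3: inner = H(2f 36 36 66) = 01; tag = H(45 5c 5c 01) = fe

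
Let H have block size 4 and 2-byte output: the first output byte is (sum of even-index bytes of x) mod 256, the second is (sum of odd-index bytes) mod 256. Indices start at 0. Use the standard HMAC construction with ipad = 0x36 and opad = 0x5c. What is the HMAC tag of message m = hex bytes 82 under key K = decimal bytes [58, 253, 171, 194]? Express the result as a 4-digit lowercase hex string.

Key decimal bytes [58, 253, 171, 194] = 3a fd ab c2 is exactly B = 4 bytes: K' = 3a fd ab c2.
K' ⊕ ipad = 0c cb 9d f4.  K' ⊕ opad = 66 a1 f7 9e.
Inner input = (K'⊕ipad) ∥ m = 0c cb 9d f4 ∥ 82.
Inner hash: even-index sum = 299 mod 256 = 43; odd-index sum = 447 mod 256 = 191 → 2b bf.
Outer input = (K'⊕opad) ∥ inner = 66 a1 f7 9e ∥ 2b bf.
Outer hash (tag): even-index sum = 392 mod 256 = 136; odd-index sum = 510 mod 256 = 254 → 88 fe.

88fe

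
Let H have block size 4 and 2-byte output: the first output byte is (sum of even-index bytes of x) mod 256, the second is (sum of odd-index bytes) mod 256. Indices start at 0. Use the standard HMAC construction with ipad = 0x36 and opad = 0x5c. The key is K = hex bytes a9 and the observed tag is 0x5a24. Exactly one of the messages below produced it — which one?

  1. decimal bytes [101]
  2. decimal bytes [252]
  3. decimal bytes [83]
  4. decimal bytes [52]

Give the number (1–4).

Key hex bytes a9 is 1 byte ≤ B = 4; zero-pad to 4 bytes: K' = a9 00 00 00.
K' ⊕ ipad = 9f 36 36 36; K' ⊕ opad = f5 5c 5c 5c.
m1: inner = H(9f 36 36 36 65) = 3a 6c; tag = H(f5 5c 5c 5c 3a 6c) = 8b24
m2: inner = H(9f 36 36 36 fc) = d1 6c; tag = H(f5 5c 5c 5c d1 6c) = 2224
m3: inner = H(9f 36 36 36 53) = 28 6c; tag = H(f5 5c 5c 5c 28 6c) = 7924
m4: inner = H(9f 36 36 36 34) = 09 6c; tag = H(f5 5c 5c 5c 09 6c) = 5a24 ← matches

4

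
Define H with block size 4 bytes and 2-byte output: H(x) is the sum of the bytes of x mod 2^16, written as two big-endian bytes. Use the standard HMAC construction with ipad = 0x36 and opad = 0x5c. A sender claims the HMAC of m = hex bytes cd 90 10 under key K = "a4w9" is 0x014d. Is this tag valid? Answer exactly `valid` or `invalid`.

valid

Key "a4w9" = 61 34 77 39 is exactly B = 4 bytes: K' = 61 34 77 39.
K' ⊕ ipad = 57 02 41 0f; K' ⊕ opad = 3d 68 2b 65.
Inner hash: sum = 87+2+65+15+205+144+16 = 534 → 02 16.
Outer hash (recomputed tag): sum = 61+104+43+101+2+22 = 333 → 01 4d.
Recomputed tag = 014d; claimed = 014d → match.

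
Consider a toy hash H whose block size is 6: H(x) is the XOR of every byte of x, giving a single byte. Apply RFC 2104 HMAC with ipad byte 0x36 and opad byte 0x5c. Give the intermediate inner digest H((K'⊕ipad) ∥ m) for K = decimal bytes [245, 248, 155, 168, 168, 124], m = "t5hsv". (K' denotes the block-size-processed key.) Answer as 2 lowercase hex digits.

c6

Key decimal bytes [245, 248, 155, 168, 168, 124] = f5 f8 9b a8 a8 7c is exactly B = 6 bytes: K' = f5 f8 9b a8 a8 7c.
K' ⊕ ipad = c3 ce ad 9e 9e 4a.
Inner input = c3 ce ad 9e 9e 4a ∥ 74 35 68 73 76.
Inner hash: XOR c3⊕ce⊕ad⊕9e⊕9e⊕4a⊕74⊕35⊕68⊕73⊕76 = c6.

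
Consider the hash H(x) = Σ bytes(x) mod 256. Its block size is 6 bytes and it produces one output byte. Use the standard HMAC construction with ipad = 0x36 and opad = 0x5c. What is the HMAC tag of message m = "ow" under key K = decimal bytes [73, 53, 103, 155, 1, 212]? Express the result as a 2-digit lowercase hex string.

e4

Key decimal bytes [73, 53, 103, 155, 1, 212] = 49 35 67 9b 01 d4 is exactly B = 6 bytes: K' = 49 35 67 9b 01 d4.
K' ⊕ ipad = 7f 03 51 ad 37 e2.  K' ⊕ opad = 15 69 3b c7 5d 88.
Inner input = (K'⊕ipad) ∥ m = 7f 03 51 ad 37 e2 ∥ 6f 77.
Inner hash: sum = 127+3+81+173+55+226+111+119 = 895; mod 256 = 127 → 7f.
Outer input = (K'⊕opad) ∥ inner = 15 69 3b c7 5d 88 ∥ 7f.
Outer hash (tag): sum = 21+105+59+199+93+136+127 = 740; mod 256 = 228 → e4.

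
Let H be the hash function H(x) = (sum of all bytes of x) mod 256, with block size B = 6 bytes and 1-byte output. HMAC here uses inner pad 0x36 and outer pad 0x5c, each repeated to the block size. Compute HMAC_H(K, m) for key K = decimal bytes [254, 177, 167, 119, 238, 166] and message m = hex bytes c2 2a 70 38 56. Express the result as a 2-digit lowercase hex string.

d4

Key decimal bytes [254, 177, 167, 119, 238, 166] = fe b1 a7 77 ee a6 is exactly B = 6 bytes: K' = fe b1 a7 77 ee a6.
K' ⊕ ipad = c8 87 91 41 d8 90.  K' ⊕ opad = a2 ed fb 2b b2 fa.
Inner input = (K'⊕ipad) ∥ m = c8 87 91 41 d8 90 ∥ c2 2a 70 38 56.
Inner hash: sum = 200+135+145+65+216+144+194+42+112+56+86 = 1395; mod 256 = 115 → 73.
Outer input = (K'⊕opad) ∥ inner = a2 ed fb 2b b2 fa ∥ 73.
Outer hash (tag): sum = 162+237+251+43+178+250+115 = 1236; mod 256 = 212 → d4.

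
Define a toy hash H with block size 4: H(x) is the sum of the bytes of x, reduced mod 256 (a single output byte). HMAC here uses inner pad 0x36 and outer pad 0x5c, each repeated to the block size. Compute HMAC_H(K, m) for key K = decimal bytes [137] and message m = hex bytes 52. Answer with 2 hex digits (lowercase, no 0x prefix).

9c

Key decimal bytes [137] = 89 is 1 byte ≤ B = 4; zero-pad to 4 bytes: K' = 89 00 00 00.
K' ⊕ ipad = bf 36 36 36.  K' ⊕ opad = d5 5c 5c 5c.
Inner input = (K'⊕ipad) ∥ m = bf 36 36 36 ∥ 52.
Inner hash: sum = 191+54+54+54+82 = 435; mod 256 = 179 → b3.
Outer input = (K'⊕opad) ∥ inner = d5 5c 5c 5c ∥ b3.
Outer hash (tag): sum = 213+92+92+92+179 = 668; mod 256 = 156 → 9c.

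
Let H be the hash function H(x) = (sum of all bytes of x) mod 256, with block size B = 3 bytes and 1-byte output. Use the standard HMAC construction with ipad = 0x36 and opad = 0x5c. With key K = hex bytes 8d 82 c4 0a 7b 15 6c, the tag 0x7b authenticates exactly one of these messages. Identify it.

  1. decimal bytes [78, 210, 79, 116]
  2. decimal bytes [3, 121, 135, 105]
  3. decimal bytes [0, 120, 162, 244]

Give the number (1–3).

1

Key hex bytes 8d 82 c4 0a 7b 15 6c is 7 bytes > B = 3, so hash it first: H(key) = d9, then zero-pad to 3 bytes: K' = d9 00 00.
K' ⊕ ipad = ef 36 36; K' ⊕ opad = 85 5c 5c.
m1: inner = H(ef 36 36 4e d2 4f 74) = 3e; tag = H(85 5c 5c 3e) = 7b ← matches
m2: inner = H(ef 36 36 03 79 87 69) = c7; tag = H(85 5c 5c c7) = 04
m3: inner = H(ef 36 36 00 78 a2 f4) = 69; tag = H(85 5c 5c 69) = a6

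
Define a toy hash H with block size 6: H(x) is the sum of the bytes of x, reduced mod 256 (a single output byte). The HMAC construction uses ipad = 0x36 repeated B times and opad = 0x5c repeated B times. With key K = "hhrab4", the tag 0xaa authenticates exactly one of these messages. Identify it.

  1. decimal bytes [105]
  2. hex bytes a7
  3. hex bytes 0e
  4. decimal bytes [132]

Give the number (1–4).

4

Key "hhrab4" = 68 68 72 61 62 34 is exactly B = 6 bytes: K' = 68 68 72 61 62 34.
K' ⊕ ipad = 5e 5e 44 57 54 02; K' ⊕ opad = 34 34 2e 3d 3e 68.
m1: inner = H(5e 5e 44 57 54 02 69) = 16; tag = H(34 34 2e 3d 3e 68 16) = 8f
m2: inner = H(5e 5e 44 57 54 02 a7) = 54; tag = H(34 34 2e 3d 3e 68 54) = cd
m3: inner = H(5e 5e 44 57 54 02 0e) = bb; tag = H(34 34 2e 3d 3e 68 bb) = 34
m4: inner = H(5e 5e 44 57 54 02 84) = 31; tag = H(34 34 2e 3d 3e 68 31) = aa ← matches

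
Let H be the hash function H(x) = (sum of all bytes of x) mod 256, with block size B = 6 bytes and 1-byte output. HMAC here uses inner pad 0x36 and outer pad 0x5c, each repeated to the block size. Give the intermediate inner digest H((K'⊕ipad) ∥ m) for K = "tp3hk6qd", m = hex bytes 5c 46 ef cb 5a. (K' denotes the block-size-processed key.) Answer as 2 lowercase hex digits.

87

Key "tp3hk6qd" = 74 70 33 68 6b 36 71 64 is 8 bytes > B = 6, so hash it first: H(key) = f5, then zero-pad to 6 bytes: K' = f5 00 00 00 00 00.
K' ⊕ ipad = c3 36 36 36 36 36.
Inner input = c3 36 36 36 36 36 ∥ 5c 46 ef cb 5a.
Inner hash: sum = 195+54+54+54+54+54+92+70+239+203+90 = 1159; mod 256 = 135 → 87.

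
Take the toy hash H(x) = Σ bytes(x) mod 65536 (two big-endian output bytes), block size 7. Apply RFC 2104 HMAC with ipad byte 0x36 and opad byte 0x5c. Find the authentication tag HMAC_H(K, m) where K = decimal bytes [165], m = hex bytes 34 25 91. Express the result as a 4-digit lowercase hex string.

03e4

Key decimal bytes [165] = a5 is 1 byte ≤ B = 7; zero-pad to 7 bytes: K' = a5 00 00 00 00 00 00.
K' ⊕ ipad = 93 36 36 36 36 36 36.  K' ⊕ opad = f9 5c 5c 5c 5c 5c 5c.
Inner input = (K'⊕ipad) ∥ m = 93 36 36 36 36 36 36 ∥ 34 25 91.
Inner hash: sum = 147+54+54+54+54+54+54+52+37+145 = 705 → 02 c1.
Outer input = (K'⊕opad) ∥ inner = f9 5c 5c 5c 5c 5c 5c ∥ 02 c1.
Outer hash (tag): sum = 249+92+92+92+92+92+92+2+193 = 996 → 03 e4.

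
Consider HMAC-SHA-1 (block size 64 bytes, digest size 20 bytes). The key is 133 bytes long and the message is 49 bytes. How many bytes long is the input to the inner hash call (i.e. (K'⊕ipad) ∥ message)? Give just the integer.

Key is 133 > 64 bytes, so it is hashed to 20 bytes then zero-padded to 64: |K'| = 64.
Inner input = (K'⊕ipad) ∥ m → 64 + 49 = 113 bytes.

113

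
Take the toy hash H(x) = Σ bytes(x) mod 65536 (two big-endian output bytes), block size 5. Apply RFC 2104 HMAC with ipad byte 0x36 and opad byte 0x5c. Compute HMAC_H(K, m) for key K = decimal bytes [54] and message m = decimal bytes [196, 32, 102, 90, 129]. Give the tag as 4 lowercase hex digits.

02d9

Key decimal bytes [54] = 36 is 1 byte ≤ B = 5; zero-pad to 5 bytes: K' = 36 00 00 00 00.
K' ⊕ ipad = 00 36 36 36 36.  K' ⊕ opad = 6a 5c 5c 5c 5c.
Inner input = (K'⊕ipad) ∥ m = 00 36 36 36 36 ∥ c4 20 66 5a 81.
Inner hash: sum = 0+54+54+54+54+196+32+102+90+129 = 765 → 02 fd.
Outer input = (K'⊕opad) ∥ inner = 6a 5c 5c 5c 5c ∥ 02 fd.
Outer hash (tag): sum = 106+92+92+92+92+2+253 = 729 → 02 d9.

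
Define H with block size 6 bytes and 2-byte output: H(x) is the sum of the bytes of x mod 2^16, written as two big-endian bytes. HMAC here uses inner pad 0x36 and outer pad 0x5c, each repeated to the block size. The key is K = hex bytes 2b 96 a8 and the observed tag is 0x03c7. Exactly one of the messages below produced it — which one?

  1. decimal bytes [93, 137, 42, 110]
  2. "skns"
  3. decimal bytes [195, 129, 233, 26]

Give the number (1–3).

1

Key hex bytes 2b 96 a8 is 3 bytes ≤ B = 6; zero-pad to 6 bytes: K' = 2b 96 a8 00 00 00.
K' ⊕ ipad = 1d a0 9e 36 36 36; K' ⊕ opad = 77 ca f4 5c 5c 5c.
m1: inner = H(1d a0 9e 36 36 36 5d 89 2a 6e) = 03 7b; tag = H(77 ca f4 5c 5c 5c 03 7b) = 03c7 ← matches
m2: inner = H(1d a0 9e 36 36 36 73 6b 6e 73) = 03 bc; tag = H(77 ca f4 5c 5c 5c 03 bc) = 0408
m3: inner = H(1d a0 9e 36 36 36 c3 81 e9 1a) = 04 44; tag = H(77 ca f4 5c 5c 5c 04 44) = 0391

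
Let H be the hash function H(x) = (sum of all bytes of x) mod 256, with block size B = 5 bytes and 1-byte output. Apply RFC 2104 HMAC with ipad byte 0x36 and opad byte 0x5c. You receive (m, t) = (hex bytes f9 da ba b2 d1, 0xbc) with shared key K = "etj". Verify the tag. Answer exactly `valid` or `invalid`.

Key "etj" = 65 74 6a is 3 bytes ≤ B = 5; zero-pad to 5 bytes: K' = 65 74 6a 00 00.
K' ⊕ ipad = 53 42 5c 36 36; K' ⊕ opad = 39 28 36 5c 5c.
Inner hash: sum = 83+66+92+54+54+249+218+186+178+209 = 1389; mod 256 = 109 → 6d.
Outer hash (recomputed tag): sum = 57+40+54+92+92+109 = 444; mod 256 = 188 → bc.
Recomputed tag = bc; claimed = bc → match.

valid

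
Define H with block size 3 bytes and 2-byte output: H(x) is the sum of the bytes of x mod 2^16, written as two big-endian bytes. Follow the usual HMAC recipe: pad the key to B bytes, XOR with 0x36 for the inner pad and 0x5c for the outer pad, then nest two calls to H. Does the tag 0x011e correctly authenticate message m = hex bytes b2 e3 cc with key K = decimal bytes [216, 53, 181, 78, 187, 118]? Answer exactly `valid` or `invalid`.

Key decimal bytes [216, 53, 181, 78, 187, 118] = d8 35 b5 4e bb 76 is 6 bytes > B = 3, so hash it first: H(key) = 03 41, then zero-pad to 3 bytes: K' = 03 41 00.
K' ⊕ ipad = 35 77 36; K' ⊕ opad = 5f 1d 5c.
Inner hash: sum = 53+119+54+178+227+204 = 835 → 03 43.
Outer hash (recomputed tag): sum = 95+29+92+3+67 = 286 → 01 1e.
Recomputed tag = 011e; claimed = 011e → match.

valid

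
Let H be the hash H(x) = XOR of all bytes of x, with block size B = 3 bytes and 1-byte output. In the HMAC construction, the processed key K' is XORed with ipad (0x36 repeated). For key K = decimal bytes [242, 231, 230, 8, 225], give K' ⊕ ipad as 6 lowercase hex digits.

2c3636

Key decimal bytes [242, 231, 230, 8, 225] = f2 e7 e6 08 e1 is 5 bytes > B = 3, so hash it first: H(key) = 1a, then zero-pad to 3 bytes: K' = 1a 00 00.
XOR each byte with 0x36: 1a⊕36=2c, 00⊕36=36, 00⊕36=36.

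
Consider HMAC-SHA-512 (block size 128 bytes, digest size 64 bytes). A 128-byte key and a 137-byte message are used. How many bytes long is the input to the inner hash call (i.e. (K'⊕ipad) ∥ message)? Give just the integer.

265

Key is 128 ≤ 128 bytes, zero-padded: |K'| = 128.
Inner input = (K'⊕ipad) ∥ m → 128 + 137 = 265 bytes.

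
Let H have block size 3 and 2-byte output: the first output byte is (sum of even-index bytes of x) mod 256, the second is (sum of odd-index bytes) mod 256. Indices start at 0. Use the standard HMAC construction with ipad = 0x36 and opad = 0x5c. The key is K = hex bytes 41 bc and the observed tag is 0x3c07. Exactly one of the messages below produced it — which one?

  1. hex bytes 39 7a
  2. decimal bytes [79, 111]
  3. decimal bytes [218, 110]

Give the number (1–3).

Key hex bytes 41 bc is 2 bytes ≤ B = 3; zero-pad to 3 bytes: K' = 41 bc 00.
K' ⊕ ipad = 77 8a 36; K' ⊕ opad = 1d e0 5c.
m1: inner = H(77 8a 36 39 7a) = 27 c3; tag = H(1d e0 5c 27 c3) = 3c07 ← matches
m2: inner = H(77 8a 36 4f 6f) = 1c d9; tag = H(1d e0 5c 1c d9) = 52fc
m3: inner = H(77 8a 36 da 6e) = 1b 64; tag = H(1d e0 5c 1b 64) = ddfb

1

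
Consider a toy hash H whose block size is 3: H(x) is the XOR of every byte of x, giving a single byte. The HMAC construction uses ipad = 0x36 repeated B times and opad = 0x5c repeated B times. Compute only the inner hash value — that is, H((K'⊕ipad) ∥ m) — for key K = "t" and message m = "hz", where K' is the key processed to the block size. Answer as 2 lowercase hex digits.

50

Key "t" = 74 is 1 byte ≤ B = 3; zero-pad to 3 bytes: K' = 74 00 00.
K' ⊕ ipad = 42 36 36.
Inner input = 42 36 36 ∥ 68 7a.
Inner hash: XOR 42⊕36⊕36⊕68⊕7a = 50.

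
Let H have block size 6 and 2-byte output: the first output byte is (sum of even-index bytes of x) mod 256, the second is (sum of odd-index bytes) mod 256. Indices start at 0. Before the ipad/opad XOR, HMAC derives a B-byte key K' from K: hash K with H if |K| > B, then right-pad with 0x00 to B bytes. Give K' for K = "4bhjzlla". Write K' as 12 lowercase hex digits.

829900000000

|K| = 8 > B = 6, so first hash the key.
H(K): even-index sum = 386 mod 256 = 130; odd-index sum = 409 mod 256 = 153 → 82 99.
Zero-pad H(K) = 82 99 to 6 bytes: K' = 82 99 00 00 00 00.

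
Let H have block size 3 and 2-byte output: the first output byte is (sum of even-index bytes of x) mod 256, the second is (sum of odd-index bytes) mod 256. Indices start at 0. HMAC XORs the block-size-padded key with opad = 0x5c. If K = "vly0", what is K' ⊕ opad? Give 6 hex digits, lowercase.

Key "vly0" = 76 6c 79 30 is 4 bytes > B = 3, so hash it first: H(key) = ef 9c, then zero-pad to 3 bytes: K' = ef 9c 00.
XOR each byte with 0x5c: ef⊕5c=b3, 9c⊕5c=c0, 00⊕5c=5c.

b3c05c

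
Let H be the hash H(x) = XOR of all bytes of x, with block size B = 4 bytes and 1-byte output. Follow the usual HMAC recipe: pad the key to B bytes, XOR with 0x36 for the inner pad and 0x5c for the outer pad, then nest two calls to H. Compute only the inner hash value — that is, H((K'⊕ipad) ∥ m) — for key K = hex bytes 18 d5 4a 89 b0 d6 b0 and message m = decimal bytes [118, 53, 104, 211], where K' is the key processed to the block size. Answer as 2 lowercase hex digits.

Key hex bytes 18 d5 4a 89 b0 d6 b0 is 7 bytes > B = 4, so hash it first: H(key) = d8, then zero-pad to 4 bytes: K' = d8 00 00 00.
K' ⊕ ipad = ee 36 36 36.
Inner input = ee 36 36 36 ∥ 76 35 68 d3.
Inner hash: XOR ee⊕36⊕36⊕36⊕76⊕35⊕68⊕d3 = 20.

20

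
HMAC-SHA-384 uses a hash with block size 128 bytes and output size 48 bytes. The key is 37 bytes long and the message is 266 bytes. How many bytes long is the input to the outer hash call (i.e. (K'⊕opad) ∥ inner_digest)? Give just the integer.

Key is 37 ≤ 128 bytes, zero-padded: |K'| = 128.
Outer input = (K'⊕opad) ∥ H(inner) → 128 + 48 = 176 bytes.

176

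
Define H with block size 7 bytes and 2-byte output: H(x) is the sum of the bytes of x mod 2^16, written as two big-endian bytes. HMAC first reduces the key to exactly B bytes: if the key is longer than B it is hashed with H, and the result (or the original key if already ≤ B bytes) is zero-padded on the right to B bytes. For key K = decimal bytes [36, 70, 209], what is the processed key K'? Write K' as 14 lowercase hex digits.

Key decimal bytes [36, 70, 209] = 24 46 d1 is 3 bytes ≤ B = 7; zero-pad to 7 bytes: K' = 24 46 d1 00 00 00 00.

2446d100000000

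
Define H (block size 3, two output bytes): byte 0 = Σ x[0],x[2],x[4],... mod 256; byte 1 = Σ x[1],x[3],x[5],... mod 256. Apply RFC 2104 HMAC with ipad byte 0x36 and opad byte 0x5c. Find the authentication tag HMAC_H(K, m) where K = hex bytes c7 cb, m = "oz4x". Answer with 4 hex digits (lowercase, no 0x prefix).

Key hex bytes c7 cb is 2 bytes ≤ B = 3; zero-pad to 3 bytes: K' = c7 cb 00.
K' ⊕ ipad = f1 fd 36.  K' ⊕ opad = 9b 97 5c.
Inner input = (K'⊕ipad) ∥ m = f1 fd 36 ∥ 6f 7a 34 78.
Inner hash: even-index sum = 537 mod 256 = 25; odd-index sum = 416 mod 256 = 160 → 19 a0.
Outer input = (K'⊕opad) ∥ inner = 9b 97 5c ∥ 19 a0.
Outer hash (tag): even-index sum = 407 mod 256 = 151; odd-index sum = 176 mod 256 = 176 → 97 b0.

97b0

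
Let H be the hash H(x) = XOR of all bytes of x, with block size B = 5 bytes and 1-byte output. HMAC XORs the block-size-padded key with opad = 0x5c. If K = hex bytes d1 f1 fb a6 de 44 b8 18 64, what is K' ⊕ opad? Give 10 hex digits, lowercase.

Key hex bytes d1 f1 fb a6 de 44 b8 18 64 is 9 bytes > B = 5, so hash it first: H(key) = 23, then zero-pad to 5 bytes: K' = 23 00 00 00 00.
XOR each byte with 0x5c: 23⊕5c=7f, 00⊕5c=5c, 00⊕5c=5c, 00⊕5c=5c, 00⊕5c=5c.

7f5c5c5c5c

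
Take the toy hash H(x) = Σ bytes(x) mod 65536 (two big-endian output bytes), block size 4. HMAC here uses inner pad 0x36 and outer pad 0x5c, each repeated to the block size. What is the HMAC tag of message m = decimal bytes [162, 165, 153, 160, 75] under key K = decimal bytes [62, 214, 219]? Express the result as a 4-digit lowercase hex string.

02a9

Key decimal bytes [62, 214, 219] = 3e d6 db is 3 bytes ≤ B = 4; zero-pad to 4 bytes: K' = 3e d6 db 00.
K' ⊕ ipad = 08 e0 ed 36.  K' ⊕ opad = 62 8a 87 5c.
Inner input = (K'⊕ipad) ∥ m = 08 e0 ed 36 ∥ a2 a5 99 a0 4b.
Inner hash: sum = 8+224+237+54+162+165+153+160+75 = 1238 → 04 d6.
Outer input = (K'⊕opad) ∥ inner = 62 8a 87 5c ∥ 04 d6.
Outer hash (tag): sum = 98+138+135+92+4+214 = 681 → 02 a9.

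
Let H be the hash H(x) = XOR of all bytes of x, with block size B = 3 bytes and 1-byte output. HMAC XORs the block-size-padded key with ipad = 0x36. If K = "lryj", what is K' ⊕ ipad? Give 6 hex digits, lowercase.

3b3636

Key "lryj" = 6c 72 79 6a is 4 bytes > B = 3, so hash it first: H(key) = 0d, then zero-pad to 3 bytes: K' = 0d 00 00.
XOR each byte with 0x36: 0d⊕36=3b, 00⊕36=36, 00⊕36=36.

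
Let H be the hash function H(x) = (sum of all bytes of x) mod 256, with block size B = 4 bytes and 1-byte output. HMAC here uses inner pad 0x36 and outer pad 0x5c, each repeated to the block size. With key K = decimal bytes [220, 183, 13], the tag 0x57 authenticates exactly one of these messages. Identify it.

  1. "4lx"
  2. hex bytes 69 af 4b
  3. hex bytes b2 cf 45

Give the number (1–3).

2

Key decimal bytes [220, 183, 13] = dc b7 0d is 3 bytes ≤ B = 4; zero-pad to 4 bytes: K' = dc b7 0d 00.
K' ⊕ ipad = ea 81 3b 36; K' ⊕ opad = 80 eb 51 5c.
m1: inner = H(ea 81 3b 36 34 6c 78) = f4; tag = H(80 eb 51 5c f4) = 0c
m2: inner = H(ea 81 3b 36 69 af 4b) = 3f; tag = H(80 eb 51 5c 3f) = 57 ← matches
m3: inner = H(ea 81 3b 36 b2 cf 45) = a2; tag = H(80 eb 51 5c a2) = ba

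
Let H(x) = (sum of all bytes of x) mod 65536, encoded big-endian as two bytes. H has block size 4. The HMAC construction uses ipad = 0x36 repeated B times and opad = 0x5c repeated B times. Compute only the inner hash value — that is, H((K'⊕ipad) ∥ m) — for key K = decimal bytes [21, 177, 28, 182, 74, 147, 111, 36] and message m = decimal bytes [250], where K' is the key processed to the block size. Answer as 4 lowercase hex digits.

Key decimal bytes [21, 177, 28, 182, 74, 147, 111, 36] = 15 b1 1c b6 4a 93 6f 24 is 8 bytes > B = 4, so hash it first: H(key) = 03 08, then zero-pad to 4 bytes: K' = 03 08 00 00.
K' ⊕ ipad = 35 3e 36 36.
Inner input = 35 3e 36 36 ∥ fa.
Inner hash: sum = 53+62+54+54+250 = 473 → 01 d9.

01d9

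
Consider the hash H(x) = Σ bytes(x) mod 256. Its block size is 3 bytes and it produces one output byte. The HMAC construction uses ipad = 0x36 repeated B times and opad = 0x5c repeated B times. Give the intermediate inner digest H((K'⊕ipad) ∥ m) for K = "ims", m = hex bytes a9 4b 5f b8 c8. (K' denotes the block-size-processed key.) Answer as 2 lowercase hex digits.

Key "ims" = 69 6d 73 is exactly B = 3 bytes: K' = 69 6d 73.
K' ⊕ ipad = 5f 5b 45.
Inner input = 5f 5b 45 ∥ a9 4b 5f b8 c8.
Inner hash: sum = 95+91+69+169+75+95+184+200 = 978; mod 256 = 210 → d2.

d2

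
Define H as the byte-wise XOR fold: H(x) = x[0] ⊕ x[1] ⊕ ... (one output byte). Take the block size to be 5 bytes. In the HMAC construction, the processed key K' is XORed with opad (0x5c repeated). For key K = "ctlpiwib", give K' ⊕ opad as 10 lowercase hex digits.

Key "ctlpiwib" = 63 74 6c 70 69 77 69 62 is 8 bytes > B = 5, so hash it first: H(key) = 1e, then zero-pad to 5 bytes: K' = 1e 00 00 00 00.
XOR each byte with 0x5c: 1e⊕5c=42, 00⊕5c=5c, 00⊕5c=5c, 00⊕5c=5c, 00⊕5c=5c.

425c5c5c5c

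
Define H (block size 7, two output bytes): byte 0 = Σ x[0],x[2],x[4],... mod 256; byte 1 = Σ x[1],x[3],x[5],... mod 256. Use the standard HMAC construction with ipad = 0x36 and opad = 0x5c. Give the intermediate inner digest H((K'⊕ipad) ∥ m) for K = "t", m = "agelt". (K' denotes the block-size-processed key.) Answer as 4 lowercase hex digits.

Key "t" = 74 is 1 byte ≤ B = 7; zero-pad to 7 bytes: K' = 74 00 00 00 00 00 00.
K' ⊕ ipad = 42 36 36 36 36 36 36.
Inner input = 42 36 36 36 36 36 36 ∥ 61 67 65 6c 74.
Inner hash: even-index sum = 439 mod 256 = 183; odd-index sum = 476 mod 256 = 220 → b7 dc.

b7dc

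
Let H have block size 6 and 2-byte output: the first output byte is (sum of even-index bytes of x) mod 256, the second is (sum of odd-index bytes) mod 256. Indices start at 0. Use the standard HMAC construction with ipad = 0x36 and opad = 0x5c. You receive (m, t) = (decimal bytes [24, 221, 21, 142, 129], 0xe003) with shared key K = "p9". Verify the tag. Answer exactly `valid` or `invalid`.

invalid

Key "p9" = 70 39 is 2 bytes ≤ B = 6; zero-pad to 6 bytes: K' = 70 39 00 00 00 00.
K' ⊕ ipad = 46 0f 36 36 36 36; K' ⊕ opad = 2c 65 5c 5c 5c 5c.
Inner hash: even-index sum = 352 mod 256 = 96; odd-index sum = 486 mod 256 = 230 → 60 e6.
Outer hash (recomputed tag): even-index sum = 324 mod 256 = 68; odd-index sum = 515 mod 256 = 3 → 44 03.
Recomputed tag = 4403; claimed = e003 → mismatch.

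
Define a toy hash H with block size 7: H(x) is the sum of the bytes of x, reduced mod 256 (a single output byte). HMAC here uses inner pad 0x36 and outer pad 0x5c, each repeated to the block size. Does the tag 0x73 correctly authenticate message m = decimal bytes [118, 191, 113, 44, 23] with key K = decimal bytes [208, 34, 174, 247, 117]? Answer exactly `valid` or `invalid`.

Key decimal bytes [208, 34, 174, 247, 117] = d0 22 ae f7 75 is 5 bytes ≤ B = 7; zero-pad to 7 bytes: K' = d0 22 ae f7 75 00 00.
K' ⊕ ipad = e6 14 98 c1 43 36 36; K' ⊕ opad = 8c 7e f2 ab 29 5c 5c.
Inner hash: sum = 230+20+152+193+67+54+54+118+191+113+44+23 = 1259; mod 256 = 235 → eb.
Outer hash (recomputed tag): sum = 140+126+242+171+41+92+92+235 = 1139; mod 256 = 115 → 73.
Recomputed tag = 73; claimed = 73 → match.

valid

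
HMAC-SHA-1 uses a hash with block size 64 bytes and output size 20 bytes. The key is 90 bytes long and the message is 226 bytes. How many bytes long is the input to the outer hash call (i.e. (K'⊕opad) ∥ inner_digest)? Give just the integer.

84

Key is 90 > 64 bytes, so it is hashed to 20 bytes then zero-padded to 64: |K'| = 64.
Outer input = (K'⊕opad) ∥ H(inner) → 64 + 20 = 84 bytes.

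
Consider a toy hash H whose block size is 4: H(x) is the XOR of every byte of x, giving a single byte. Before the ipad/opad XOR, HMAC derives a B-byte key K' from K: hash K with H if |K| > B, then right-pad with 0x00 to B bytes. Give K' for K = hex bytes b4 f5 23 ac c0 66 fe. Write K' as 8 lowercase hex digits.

96000000

|K| = 7 > B = 4, so first hash the key.
H(K): XOR b4⊕f5⊕23⊕ac⊕c0⊕66⊕fe = 96.
Zero-pad H(K) = 96 to 4 bytes: K' = 96 00 00 00.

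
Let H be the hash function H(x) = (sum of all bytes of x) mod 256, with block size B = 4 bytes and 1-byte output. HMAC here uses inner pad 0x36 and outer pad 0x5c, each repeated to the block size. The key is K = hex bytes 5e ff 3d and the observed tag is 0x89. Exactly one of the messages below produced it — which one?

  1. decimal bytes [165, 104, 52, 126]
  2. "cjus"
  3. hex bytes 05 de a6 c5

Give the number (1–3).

2

Key hex bytes 5e ff 3d is 3 bytes ≤ B = 4; zero-pad to 4 bytes: K' = 5e ff 3d 00.
K' ⊕ ipad = 68 c9 0b 36; K' ⊕ opad = 02 a3 61 5c.
m1: inner = H(68 c9 0b 36 a5 68 34 7e) = 31; tag = H(02 a3 61 5c 31) = 93
m2: inner = H(68 c9 0b 36 63 6a 75 73) = 27; tag = H(02 a3 61 5c 27) = 89 ← matches
m3: inner = H(68 c9 0b 36 05 de a6 c5) = c0; tag = H(02 a3 61 5c c0) = 22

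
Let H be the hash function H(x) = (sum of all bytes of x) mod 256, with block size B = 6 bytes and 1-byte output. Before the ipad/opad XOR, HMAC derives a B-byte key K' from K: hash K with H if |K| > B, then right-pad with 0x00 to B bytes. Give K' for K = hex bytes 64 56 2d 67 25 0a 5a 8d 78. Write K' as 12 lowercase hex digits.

|K| = 9 > B = 6, so first hash the key.
H(K): sum = 100+86+45+103+37+10+90+141+120 = 732; mod 256 = 220 → dc.
Zero-pad H(K) = dc to 6 bytes: K' = dc 00 00 00 00 00.

dc0000000000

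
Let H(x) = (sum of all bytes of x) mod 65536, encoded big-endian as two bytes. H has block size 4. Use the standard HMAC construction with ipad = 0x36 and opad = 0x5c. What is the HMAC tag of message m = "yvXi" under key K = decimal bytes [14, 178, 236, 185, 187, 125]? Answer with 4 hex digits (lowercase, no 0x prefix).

Key decimal bytes [14, 178, 236, 185, 187, 125] = 0e b2 ec b9 bb 7d is 6 bytes > B = 4, so hash it first: H(key) = 03 9d, then zero-pad to 4 bytes: K' = 03 9d 00 00.
K' ⊕ ipad = 35 ab 36 36.  K' ⊕ opad = 5f c1 5c 5c.
Inner input = (K'⊕ipad) ∥ m = 35 ab 36 36 ∥ 79 76 58 69.
Inner hash: sum = 53+171+54+54+121+118+88+105 = 764 → 02 fc.
Outer input = (K'⊕opad) ∥ inner = 5f c1 5c 5c ∥ 02 fc.
Outer hash (tag): sum = 95+193+92+92+2+252 = 726 → 02 d6.

02d6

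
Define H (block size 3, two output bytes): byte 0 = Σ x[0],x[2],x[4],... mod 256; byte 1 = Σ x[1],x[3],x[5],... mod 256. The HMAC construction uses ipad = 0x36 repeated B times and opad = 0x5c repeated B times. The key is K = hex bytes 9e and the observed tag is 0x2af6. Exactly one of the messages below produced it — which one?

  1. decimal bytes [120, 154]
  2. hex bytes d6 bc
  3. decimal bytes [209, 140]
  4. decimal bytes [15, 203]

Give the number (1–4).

Key hex bytes 9e is 1 byte ≤ B = 3; zero-pad to 3 bytes: K' = 9e 00 00.
K' ⊕ ipad = a8 36 36; K' ⊕ opad = c2 5c 5c.
m1: inner = H(a8 36 36 78 9a) = 78 ae; tag = H(c2 5c 5c 78 ae) = ccd4
m2: inner = H(a8 36 36 d6 bc) = 9a 0c; tag = H(c2 5c 5c 9a 0c) = 2af6 ← matches
m3: inner = H(a8 36 36 d1 8c) = 6a 07; tag = H(c2 5c 5c 6a 07) = 25c6
m4: inner = H(a8 36 36 0f cb) = a9 45; tag = H(c2 5c 5c a9 45) = 6305

2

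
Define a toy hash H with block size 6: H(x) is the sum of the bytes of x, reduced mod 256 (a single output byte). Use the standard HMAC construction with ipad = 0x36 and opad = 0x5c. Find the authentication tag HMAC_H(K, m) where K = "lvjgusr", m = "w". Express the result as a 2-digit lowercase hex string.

dd

Key "lvjgusr" = 6c 76 6a 67 75 73 72 is 7 bytes > B = 6, so hash it first: H(key) = 0d, then zero-pad to 6 bytes: K' = 0d 00 00 00 00 00.
K' ⊕ ipad = 3b 36 36 36 36 36.  K' ⊕ opad = 51 5c 5c 5c 5c 5c.
Inner input = (K'⊕ipad) ∥ m = 3b 36 36 36 36 36 ∥ 77.
Inner hash: sum = 59+54+54+54+54+54+119 = 448; mod 256 = 192 → c0.
Outer input = (K'⊕opad) ∥ inner = 51 5c 5c 5c 5c 5c ∥ c0.
Outer hash (tag): sum = 81+92+92+92+92+92+192 = 733; mod 256 = 221 → dd.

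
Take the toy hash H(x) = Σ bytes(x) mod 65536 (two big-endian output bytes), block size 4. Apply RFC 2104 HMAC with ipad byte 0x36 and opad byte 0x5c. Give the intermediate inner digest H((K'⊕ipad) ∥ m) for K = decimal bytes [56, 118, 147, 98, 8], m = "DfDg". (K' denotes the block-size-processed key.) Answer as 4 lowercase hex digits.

Key decimal bytes [56, 118, 147, 98, 8] = 38 76 93 62 08 is 5 bytes > B = 4, so hash it first: H(key) = 01 ab, then zero-pad to 4 bytes: K' = 01 ab 00 00.
K' ⊕ ipad = 37 9d 36 36.
Inner input = 37 9d 36 36 ∥ 44 66 44 67.
Inner hash: sum = 55+157+54+54+68+102+68+103 = 661 → 02 95.

0295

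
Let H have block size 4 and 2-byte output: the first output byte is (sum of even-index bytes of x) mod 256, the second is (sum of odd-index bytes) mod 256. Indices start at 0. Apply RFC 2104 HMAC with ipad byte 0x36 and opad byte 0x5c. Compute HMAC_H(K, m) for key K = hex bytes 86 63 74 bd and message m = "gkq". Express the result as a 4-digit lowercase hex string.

cc6b

Key hex bytes 86 63 74 bd is exactly B = 4 bytes: K' = 86 63 74 bd.
K' ⊕ ipad = b0 55 42 8b.  K' ⊕ opad = da 3f 28 e1.
Inner input = (K'⊕ipad) ∥ m = b0 55 42 8b ∥ 67 6b 71.
Inner hash: even-index sum = 458 mod 256 = 202; odd-index sum = 331 mod 256 = 75 → ca 4b.
Outer input = (K'⊕opad) ∥ inner = da 3f 28 e1 ∥ ca 4b.
Outer hash (tag): even-index sum = 460 mod 256 = 204; odd-index sum = 363 mod 256 = 107 → cc 6b.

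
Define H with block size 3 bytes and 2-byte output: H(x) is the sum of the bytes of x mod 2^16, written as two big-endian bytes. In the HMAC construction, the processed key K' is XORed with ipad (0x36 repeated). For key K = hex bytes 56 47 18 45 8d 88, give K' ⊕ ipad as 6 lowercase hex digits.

343936

Key hex bytes 56 47 18 45 8d 88 is 6 bytes > B = 3, so hash it first: H(key) = 02 0f, then zero-pad to 3 bytes: K' = 02 0f 00.
XOR each byte with 0x36: 02⊕36=34, 0f⊕36=39, 00⊕36=36.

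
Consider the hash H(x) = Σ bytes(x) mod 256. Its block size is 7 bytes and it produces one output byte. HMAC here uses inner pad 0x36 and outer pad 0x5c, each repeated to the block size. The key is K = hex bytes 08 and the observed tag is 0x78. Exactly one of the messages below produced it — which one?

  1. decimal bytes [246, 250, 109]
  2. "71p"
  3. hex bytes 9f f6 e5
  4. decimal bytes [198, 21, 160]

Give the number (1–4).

3

Key hex bytes 08 is 1 byte ≤ B = 7; zero-pad to 7 bytes: K' = 08 00 00 00 00 00 00.
K' ⊕ ipad = 3e 36 36 36 36 36 36; K' ⊕ opad = 54 5c 5c 5c 5c 5c 5c.
m1: inner = H(3e 36 36 36 36 36 36 f6 fa 6d) = df; tag = H(54 5c 5c 5c 5c 5c 5c df) = 5b
m2: inner = H(3e 36 36 36 36 36 36 37 31 70) = 5a; tag = H(54 5c 5c 5c 5c 5c 5c 5a) = d6
m3: inner = H(3e 36 36 36 36 36 36 9f f6 e5) = fc; tag = H(54 5c 5c 5c 5c 5c 5c fc) = 78 ← matches
m4: inner = H(3e 36 36 36 36 36 36 c6 15 a0) = fd; tag = H(54 5c 5c 5c 5c 5c 5c fd) = 79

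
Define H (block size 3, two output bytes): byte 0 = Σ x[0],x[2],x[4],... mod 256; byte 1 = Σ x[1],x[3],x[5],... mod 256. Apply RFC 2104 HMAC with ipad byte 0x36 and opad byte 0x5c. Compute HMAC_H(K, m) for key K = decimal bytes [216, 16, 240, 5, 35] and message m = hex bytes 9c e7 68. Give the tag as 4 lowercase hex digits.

3a43

Key decimal bytes [216, 16, 240, 5, 35] = d8 10 f0 05 23 is 5 bytes > B = 3, so hash it first: H(key) = eb 15, then zero-pad to 3 bytes: K' = eb 15 00.
K' ⊕ ipad = dd 23 36.  K' ⊕ opad = b7 49 5c.
Inner input = (K'⊕ipad) ∥ m = dd 23 36 ∥ 9c e7 68.
Inner hash: even-index sum = 506 mod 256 = 250; odd-index sum = 295 mod 256 = 39 → fa 27.
Outer input = (K'⊕opad) ∥ inner = b7 49 5c ∥ fa 27.
Outer hash (tag): even-index sum = 314 mod 256 = 58; odd-index sum = 323 mod 256 = 67 → 3a 43.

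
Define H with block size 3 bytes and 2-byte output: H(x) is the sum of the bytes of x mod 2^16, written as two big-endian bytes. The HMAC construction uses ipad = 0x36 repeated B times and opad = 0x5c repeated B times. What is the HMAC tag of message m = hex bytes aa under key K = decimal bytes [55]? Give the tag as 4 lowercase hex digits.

013b

Key decimal bytes [55] = 37 is 1 byte ≤ B = 3; zero-pad to 3 bytes: K' = 37 00 00.
K' ⊕ ipad = 01 36 36.  K' ⊕ opad = 6b 5c 5c.
Inner input = (K'⊕ipad) ∥ m = 01 36 36 ∥ aa.
Inner hash: sum = 1+54+54+170 = 279 → 01 17.
Outer input = (K'⊕opad) ∥ inner = 6b 5c 5c ∥ 01 17.
Outer hash (tag): sum = 107+92+92+1+23 = 315 → 01 3b.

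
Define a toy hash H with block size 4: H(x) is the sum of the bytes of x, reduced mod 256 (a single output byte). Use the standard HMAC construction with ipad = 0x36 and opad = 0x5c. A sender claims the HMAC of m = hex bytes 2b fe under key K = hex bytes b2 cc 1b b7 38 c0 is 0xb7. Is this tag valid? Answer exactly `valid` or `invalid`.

Key hex bytes b2 cc 1b b7 38 c0 is 6 bytes > B = 4, so hash it first: H(key) = 48, then zero-pad to 4 bytes: K' = 48 00 00 00.
K' ⊕ ipad = 7e 36 36 36; K' ⊕ opad = 14 5c 5c 5c.
Inner hash: sum = 126+54+54+54+43+254 = 585; mod 256 = 73 → 49.
Outer hash (recomputed tag): sum = 20+92+92+92+73 = 369; mod 256 = 113 → 71.
Recomputed tag = 71; claimed = b7 → mismatch.

invalid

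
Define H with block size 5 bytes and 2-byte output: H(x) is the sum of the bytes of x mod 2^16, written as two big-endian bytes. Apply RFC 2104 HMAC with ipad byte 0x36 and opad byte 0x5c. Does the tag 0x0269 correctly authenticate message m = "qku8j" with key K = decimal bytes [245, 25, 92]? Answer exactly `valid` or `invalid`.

Key decimal bytes [245, 25, 92] = f5 19 5c is 3 bytes ≤ B = 5; zero-pad to 5 bytes: K' = f5 19 5c 00 00.
K' ⊕ ipad = c3 2f 6a 36 36; K' ⊕ opad = a9 45 00 5c 5c.
Inner hash: sum = 195+47+106+54+54+113+107+117+56+106 = 955 → 03 bb.
Outer hash (recomputed tag): sum = 169+69+0+92+92+3+187 = 612 → 02 64.
Recomputed tag = 0264; claimed = 0269 → mismatch.

invalid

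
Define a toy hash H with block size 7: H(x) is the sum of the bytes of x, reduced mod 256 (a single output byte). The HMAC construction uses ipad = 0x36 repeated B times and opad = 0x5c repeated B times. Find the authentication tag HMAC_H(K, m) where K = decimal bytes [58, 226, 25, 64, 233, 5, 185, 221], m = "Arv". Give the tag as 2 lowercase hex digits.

09

Key decimal bytes [58, 226, 25, 64, 233, 5, 185, 221] = 3a e2 19 40 e9 05 b9 dd is 8 bytes > B = 7, so hash it first: H(key) = f9, then zero-pad to 7 bytes: K' = f9 00 00 00 00 00 00.
K' ⊕ ipad = cf 36 36 36 36 36 36.  K' ⊕ opad = a5 5c 5c 5c 5c 5c 5c.
Inner input = (K'⊕ipad) ∥ m = cf 36 36 36 36 36 36 ∥ 41 72 76.
Inner hash: sum = 207+54+54+54+54+54+54+65+114+118 = 828; mod 256 = 60 → 3c.
Outer input = (K'⊕opad) ∥ inner = a5 5c 5c 5c 5c 5c 5c ∥ 3c.
Outer hash (tag): sum = 165+92+92+92+92+92+92+60 = 777; mod 256 = 9 → 09.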